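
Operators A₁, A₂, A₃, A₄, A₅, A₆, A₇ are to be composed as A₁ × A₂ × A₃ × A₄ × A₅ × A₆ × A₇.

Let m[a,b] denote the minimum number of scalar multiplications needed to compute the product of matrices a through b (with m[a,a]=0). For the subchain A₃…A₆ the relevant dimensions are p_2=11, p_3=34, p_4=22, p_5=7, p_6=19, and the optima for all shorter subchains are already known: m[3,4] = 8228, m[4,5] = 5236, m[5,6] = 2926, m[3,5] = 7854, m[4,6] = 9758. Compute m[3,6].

m[3,6] = min over k∈[3,5] of m[3,k]+m[k+1,6]+p_{2}·p_k·p_{6}.
k=3: 0 + 9758 + 11·34·19 = 16864; k=4: 8228 + 2926 + 11·22·19 = 15752; k=5: 7854 + 0 + 11·7·19 = 9317.
Minimum: 9317 at k=5.

9317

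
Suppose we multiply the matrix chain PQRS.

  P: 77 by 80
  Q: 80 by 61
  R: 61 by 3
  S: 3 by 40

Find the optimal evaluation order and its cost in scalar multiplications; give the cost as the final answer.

42360

Adjacent pairs: PQ = 77·80·61 = 375760; QR = 80·61·3 = 14640; RS = 61·3·40 = 7320.
Length 3: P..R: k=1: 0+14640+77·80·3=33120; k=2: 375760+0+77·61·3=389851 → min 33120 | Q..S: k=2: 0+7320+80·61·40=202520; k=3: 14640+0+80·3·40=24240 → min 24240.
Length 4: P..S: k=1: 0+24240+77·80·40=270640; k=2: 375760+7320+77·61·40=570960; k=3: 33120+0+77·3·40=42360 → min 42360.
Optimal parenthesization: ((P(QR))S) with cost 42360.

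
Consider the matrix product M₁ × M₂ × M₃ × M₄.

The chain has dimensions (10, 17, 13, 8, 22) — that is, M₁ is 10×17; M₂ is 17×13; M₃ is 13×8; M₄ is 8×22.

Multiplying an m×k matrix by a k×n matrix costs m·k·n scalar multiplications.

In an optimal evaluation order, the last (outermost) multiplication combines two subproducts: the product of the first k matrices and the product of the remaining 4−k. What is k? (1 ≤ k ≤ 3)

3

Adjacent pairs: M₁M₂ = 10·17·13 = 2210; M₂M₃ = 17·13·8 = 1768; M₃M₄ = 13·8·22 = 2288.
Length 3: M₁..M₃: k=1: 0+1768+10·17·8=3128; k=2: 2210+0+10·13·8=3250 → min 3128 | M₂..M₄: k=2: 0+2288+17·13·22=7150; k=3: 1768+0+17·8·22=4760 → min 4760.
Top-level splits: k=1: (M₁..M₁)·(M₂..M₄) → 0+4760+10·17·22 = 8500; k=2: (M₁..M₂)·(M₃..M₄) → 2210+2288+10·13·22 = 7358; k=3: (M₁..M₃)·(M₄..M₄) → 3128+0+10·8·22 = 4888.
Best split is after M₃, i.e. k = 3.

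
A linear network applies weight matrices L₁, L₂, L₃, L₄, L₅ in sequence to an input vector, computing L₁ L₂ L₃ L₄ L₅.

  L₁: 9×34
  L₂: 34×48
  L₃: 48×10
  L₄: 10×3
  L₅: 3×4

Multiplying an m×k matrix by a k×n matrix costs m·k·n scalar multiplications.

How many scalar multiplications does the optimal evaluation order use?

7362

Adjacent pairs: L₁L₂ = 9·34·48 = 14688; L₂L₃ = 34·48·10 = 16320; L₃L₄ = 48·10·3 = 1440; L₄L₅ = 10·3·4 = 120.
Length 3: L₁..L₃: k=1: 0+16320+9·34·10=19380; k=2: 14688+0+9·48·10=19008 → min 19008 | L₂..L₄: k=2: 0+1440+34·48·3=6336; k=3: 16320+0+34·10·3=17340 → min 6336 | L₃..L₅: k=3: 0+120+48·10·4=2040; k=4: 1440+0+48·3·4=2016 → min 2016.
Length 4: L₁..L₄: k=1: 0+6336+9·34·3=7254; k=2: 14688+1440+9·48·3=17424; k=3: 19008+0+9·10·3=19278 → min 7254 | L₂..L₅: k=2: 0+2016+34·48·4=8544; k=3: 16320+120+34·10·4=17800; k=4: 6336+0+34·3·4=6744 → min 6744.
Length 5: L₁..L₅: k=1: 0+6744+9·34·4=7968; k=2: 14688+2016+9·48·4=18432; k=3: 19008+120+9·10·4=19488; k=4: 7254+0+9·3·4=7362 → min 7362.
Optimal order: ((L₁ (L₂ (L₃ L₄))) L₅) with cost 7362.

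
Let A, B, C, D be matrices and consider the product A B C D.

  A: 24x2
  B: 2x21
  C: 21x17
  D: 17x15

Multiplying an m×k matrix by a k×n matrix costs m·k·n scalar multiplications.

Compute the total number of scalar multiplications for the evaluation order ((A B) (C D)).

13923

(A B): 24×2 by 2×21 → 24×21, cost 24·2·21 = 1008
(C D): 21×17 by 17×15 → 21×15, cost 21·17·15 = 5355
((A B) (C D)): 24×21 by 21×15 → 24×15, cost 24·21·15 = 7560; cumulative 13923
Total: 13923 scalar multiplications.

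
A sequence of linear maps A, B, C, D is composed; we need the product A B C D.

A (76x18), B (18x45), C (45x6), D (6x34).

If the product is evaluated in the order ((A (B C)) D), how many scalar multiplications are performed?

(B C): 18×45 by 45×6 → 18×6, cost 18·45·6 = 4860
(A (B C)): 76×18 by 18×6 → 76×6, cost 76·18·6 = 8208; cumulative 13068
((A (B C)) D): 76×6 by 6×34 → 76×34, cost 76·6·34 = 15504; cumulative 28572
Total: 28572 scalar multiplications.

28572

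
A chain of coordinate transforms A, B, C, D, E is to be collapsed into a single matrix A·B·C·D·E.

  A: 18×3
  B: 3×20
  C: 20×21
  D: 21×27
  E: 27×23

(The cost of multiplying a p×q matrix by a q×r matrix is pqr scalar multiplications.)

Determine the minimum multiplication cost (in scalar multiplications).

6066

Adjacent pairs: AB = 18·3·20 = 1080; BC = 3·20·21 = 1260; CD = 20·21·27 = 11340; DE = 21·27·23 = 13041.
Length 3: A..C: k=1: 0+1260+18·3·21=2394; k=2: 1080+0+18·20·21=8640 → min 2394 | B..D: k=2: 0+11340+3·20·27=12960; k=3: 1260+0+3·21·27=2961 → min 2961 | C..E: k=3: 0+13041+20·21·23=22701; k=4: 11340+0+20·27·23=23760 → min 22701.
Length 4: A..D: k=1: 0+2961+18·3·27=4419; k=2: 1080+11340+18·20·27=22140; k=3: 2394+0+18·21·27=12600 → min 4419 | B..E: k=2: 0+22701+3·20·23=24081; k=3: 1260+13041+3·21·23=15750; k=4: 2961+0+3·27·23=4824 → min 4824.
Length 5: A..E: k=1: 0+4824+18·3·23=6066; k=2: 1080+22701+18·20·23=32061; k=3: 2394+13041+18·21·23=24129; k=4: 4419+0+18·27·23=15597 → min 6066.
Optimal order: (A·(((B·C)·D)·E)) with cost 6066.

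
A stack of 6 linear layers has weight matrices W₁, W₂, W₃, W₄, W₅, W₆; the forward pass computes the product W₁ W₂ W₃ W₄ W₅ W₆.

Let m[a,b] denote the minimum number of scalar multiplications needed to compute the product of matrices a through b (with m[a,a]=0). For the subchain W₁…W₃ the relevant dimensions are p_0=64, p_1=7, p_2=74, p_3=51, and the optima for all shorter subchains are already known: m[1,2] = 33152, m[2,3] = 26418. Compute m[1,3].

49266

m[1,3] = min over k∈[1,2] of m[1,k]+m[k+1,3]+p_{0}·p_k·p_{3}.
k=1: 0 + 26418 + 64·7·51 = 49266; k=2: 33152 + 0 + 64·74·51 = 274688.
Minimum: 49266 at k=1.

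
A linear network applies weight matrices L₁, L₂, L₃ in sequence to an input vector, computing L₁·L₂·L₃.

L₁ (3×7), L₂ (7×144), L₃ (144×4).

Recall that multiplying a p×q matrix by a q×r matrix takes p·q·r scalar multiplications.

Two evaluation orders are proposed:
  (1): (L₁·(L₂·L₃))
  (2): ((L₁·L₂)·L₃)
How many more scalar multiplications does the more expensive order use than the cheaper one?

Order (1) = (L₁·(L₂·L₃)): (L₂·L₃): 7×144 by 144×4 → 7×4, cost 7·144·4 = 4032; (L₁·(L₂·L₃)): 3×7 by 7×4 → 3×4, cost 3·7·4 = 84; cumulative 4116. Total 4116.
Order (2) = ((L₁·L₂)·L₃): (L₁·L₂): 3×7 by 7×144 → 3×144, cost 3·7·144 = 3024; ((L₁·L₂)·L₃): 3×144 by 144×4 → 3×4, cost 3·144·4 = 1728; cumulative 4752. Total 4752.
Difference: |4116 − 4752| = 636.

636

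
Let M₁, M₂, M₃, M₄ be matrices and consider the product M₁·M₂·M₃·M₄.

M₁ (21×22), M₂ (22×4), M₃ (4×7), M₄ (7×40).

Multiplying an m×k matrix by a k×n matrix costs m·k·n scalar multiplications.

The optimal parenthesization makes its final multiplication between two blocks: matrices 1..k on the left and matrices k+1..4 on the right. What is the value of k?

Adjacent pairs: M₁M₂ = 21·22·4 = 1848; M₂M₃ = 22·4·7 = 616; M₃M₄ = 4·7·40 = 1120.
Length 3: M₁..M₃: k=1: 0+616+21·22·7=3850; k=2: 1848+0+21·4·7=2436 → min 2436 | M₂..M₄: k=2: 0+1120+22·4·40=4640; k=3: 616+0+22·7·40=6776 → min 4640.
Top-level splits: k=1: (M₁..M₁)·(M₂..M₄) → 0+4640+21·22·40 = 23120; k=2: (M₁..M₂)·(M₃..M₄) → 1848+1120+21·4·40 = 6328; k=3: (M₁..M₃)·(M₄..M₄) → 2436+0+21·7·40 = 8316.
Best split is after M₂, i.e. k = 2.

2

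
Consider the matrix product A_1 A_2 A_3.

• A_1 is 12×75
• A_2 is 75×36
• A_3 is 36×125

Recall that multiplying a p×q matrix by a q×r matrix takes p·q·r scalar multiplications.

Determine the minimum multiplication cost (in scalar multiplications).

Order (A_1 (A_2 A_3)): (A_2 A_3): 75×36 by 36×125 → 75×125, cost 75·36·125 = 337500; (A_1 (A_2 A_3)): 12×75 by 75×125 → 12×125, cost 12·75·125 = 112500; cumulative 450000. Total 450000.
Order ((A_1 A_2) A_3): (A_1 A_2): 12×75 by 75×36 → 12×36, cost 12·75·36 = 32400; ((A_1 A_2) A_3): 12×36 by 36×125 → 12×125, cost 12·36·125 = 54000; cumulative 86400. Total 86400.
Minimum: 86400.

86400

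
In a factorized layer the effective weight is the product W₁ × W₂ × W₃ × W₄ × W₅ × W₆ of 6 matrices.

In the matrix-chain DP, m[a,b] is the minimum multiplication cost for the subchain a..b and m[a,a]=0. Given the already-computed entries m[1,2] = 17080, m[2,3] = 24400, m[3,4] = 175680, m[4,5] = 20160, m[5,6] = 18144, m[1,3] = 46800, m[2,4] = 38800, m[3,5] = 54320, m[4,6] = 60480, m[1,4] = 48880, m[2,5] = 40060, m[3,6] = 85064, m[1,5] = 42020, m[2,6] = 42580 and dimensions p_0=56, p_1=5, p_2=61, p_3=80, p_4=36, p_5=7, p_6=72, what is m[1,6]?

62740

m[1,6] = min over k∈[1,5] of m[1,k]+m[k+1,6]+p_{0}·p_k·p_{6}.
k=1: 0 + 42580 + 56·5·72 = 62740; k=2: 17080 + 85064 + 56·61·72 = 348096; k=3: 46800 + 60480 + 56·80·72 = 429840; k=4: 48880 + 18144 + 56·36·72 = 212176; k=5: 42020 + 0 + 56·7·72 = 70244.
Minimum: 62740 at k=1.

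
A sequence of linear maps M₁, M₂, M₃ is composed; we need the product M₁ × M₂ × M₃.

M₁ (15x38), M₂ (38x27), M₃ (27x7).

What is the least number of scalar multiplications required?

11172

Order (M₁ × (M₂ × M₃)): (M₂ × M₃): 38×27 by 27×7 → 38×7, cost 38·27·7 = 7182; (M₁ × (M₂ × M₃)): 15×38 by 38×7 → 15×7, cost 15·38·7 = 3990; cumulative 11172. Total 11172.
Order ((M₁ × M₂) × M₃): (M₁ × M₂): 15×38 by 38×27 → 15×27, cost 15·38·27 = 15390; ((M₁ × M₂) × M₃): 15×27 by 27×7 → 15×7, cost 15·27·7 = 2835; cumulative 18225. Total 18225.
Minimum: 11172.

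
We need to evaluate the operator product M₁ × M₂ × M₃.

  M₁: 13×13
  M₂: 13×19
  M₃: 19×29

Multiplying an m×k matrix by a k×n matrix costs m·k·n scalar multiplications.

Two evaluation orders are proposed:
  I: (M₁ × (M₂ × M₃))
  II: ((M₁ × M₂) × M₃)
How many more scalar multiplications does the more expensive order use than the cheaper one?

1690

Order I = (M₁ × (M₂ × M₃)): (M₂ × M₃): 13×19 by 19×29 → 13×29, cost 13·19·29 = 7163; (M₁ × (M₂ × M₃)): 13×13 by 13×29 → 13×29, cost 13·13·29 = 4901; cumulative 12064. Total 12064.
Order II = ((M₁ × M₂) × M₃): (M₁ × M₂): 13×13 by 13×19 → 13×19, cost 13·13·19 = 3211; ((M₁ × M₂) × M₃): 13×19 by 19×29 → 13×29, cost 13·19·29 = 7163; cumulative 10374. Total 10374.
Difference: |12064 − 10374| = 1690.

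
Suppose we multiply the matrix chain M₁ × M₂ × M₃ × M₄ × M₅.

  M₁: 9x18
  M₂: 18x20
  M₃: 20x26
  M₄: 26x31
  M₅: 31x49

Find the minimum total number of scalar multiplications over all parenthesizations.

28845

Adjacent pairs: M₁M₂ = 9·18·20 = 3240; M₂M₃ = 18·20·26 = 9360; M₃M₄ = 20·26·31 = 16120; M₄M₅ = 26·31·49 = 39494.
Length 3: M₁..M₃: k=1: 0+9360+9·18·26=13572; k=2: 3240+0+9·20·26=7920 → min 7920 | M₂..M₄: k=2: 0+16120+18·20·31=27280; k=3: 9360+0+18·26·31=23868 → min 23868 | M₃..M₅: k=3: 0+39494+20·26·49=64974; k=4: 16120+0+20·31·49=46500 → min 46500.
Length 4: M₁..M₄: k=1: 0+23868+9·18·31=28890; k=2: 3240+16120+9·20·31=24940; k=3: 7920+0+9·26·31=15174 → min 15174 | M₂..M₅: k=2: 0+46500+18·20·49=64140; k=3: 9360+39494+18·26·49=71786; k=4: 23868+0+18·31·49=51210 → min 51210.
Length 5: M₁..M₅: k=1: 0+51210+9·18·49=59148; k=2: 3240+46500+9·20·49=58560; k=3: 7920+39494+9·26·49=58880; k=4: 15174+0+9·31·49=28845 → min 28845.
Optimal order: ((((M₁ × M₂) × M₃) × M₄) × M₅) with cost 28845.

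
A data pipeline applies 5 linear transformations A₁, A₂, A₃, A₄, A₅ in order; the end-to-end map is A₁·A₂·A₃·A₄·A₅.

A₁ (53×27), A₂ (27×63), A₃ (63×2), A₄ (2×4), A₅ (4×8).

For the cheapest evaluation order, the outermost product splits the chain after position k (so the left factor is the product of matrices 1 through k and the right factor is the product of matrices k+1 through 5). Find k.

Adjacent pairs: A₁A₂ = 53·27·63 = 90153; A₂A₃ = 27·63·2 = 3402; A₃A₄ = 63·2·4 = 504; A₄A₅ = 2·4·8 = 64.
Length 3: A₁..A₃: k=1: 0+3402+53·27·2=6264; k=2: 90153+0+53·63·2=96831 → min 6264 | A₂..A₄: k=2: 0+504+27·63·4=7308; k=3: 3402+0+27·2·4=3618 → min 3618 | A₃..A₅: k=3: 0+64+63·2·8=1072; k=4: 504+0+63·4·8=2520 → min 1072.
Length 4: A₁..A₄: k=1: 0+3618+53·27·4=9342; k=2: 90153+504+53·63·4=104013; k=3: 6264+0+53·2·4=6688 → min 6688 | A₂..A₅: k=2: 0+1072+27·63·8=14680; k=3: 3402+64+27·2·8=3898; k=4: 3618+0+27·4·8=4482 → min 3898.
Top-level splits: k=1: (A₁..A₁)·(A₂..A₅) → 0+3898+53·27·8 = 15346; k=2: (A₁..A₂)·(A₃..A₅) → 90153+1072+53·63·8 = 117937; k=3: (A₁..A₃)·(A₄..A₅) → 6264+64+53·2·8 = 7176; k=4: (A₁..A₄)·(A₅..A₅) → 6688+0+53·4·8 = 8384.
Best split is after A₃, i.e. k = 3.

3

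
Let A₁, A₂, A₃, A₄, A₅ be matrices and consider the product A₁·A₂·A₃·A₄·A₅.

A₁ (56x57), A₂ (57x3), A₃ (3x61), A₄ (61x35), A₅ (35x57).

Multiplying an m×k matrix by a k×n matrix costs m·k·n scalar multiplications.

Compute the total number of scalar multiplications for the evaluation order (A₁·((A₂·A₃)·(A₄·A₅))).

512259

(A₂·A₃): 57×3 by 3×61 → 57×61, cost 57·3·61 = 10431
(A₄·A₅): 61×35 by 35×57 → 61×57, cost 61·35·57 = 121695
((A₂·A₃)·(A₄·A₅)): 57×61 by 61×57 → 57×57, cost 57·61·57 = 198189; cumulative 330315
(A₁·((A₂·A₃)·(A₄·A₅))): 56×57 by 57×57 → 56×57, cost 56·57·57 = 181944; cumulative 512259
Total: 512259 scalar multiplications.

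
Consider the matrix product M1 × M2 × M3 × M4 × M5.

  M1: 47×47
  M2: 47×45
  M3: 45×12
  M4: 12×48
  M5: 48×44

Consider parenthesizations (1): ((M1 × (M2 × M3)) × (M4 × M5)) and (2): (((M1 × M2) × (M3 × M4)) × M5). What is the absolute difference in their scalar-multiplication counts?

Order (1) = ((M1 × (M2 × M3)) × (M4 × M5)): (M2 × M3): 47×45 by 45×12 → 47×12, cost 47·45·12 = 25380; (M1 × (M2 × M3)): 47×47 by 47×12 → 47×12, cost 47·47·12 = 26508; cumulative 51888; (M4 × M5): 12×48 by 48×44 → 12×44, cost 12·48·44 = 25344; ((M1 × (M2 × M3)) × (M4 × M5)): 47×12 by 12×44 → 47×44, cost 47·12·44 = 24816; cumulative 102048. Total 102048.
Order (2) = (((M1 × M2) × (M3 × M4)) × M5): (M1 × M2): 47×47 by 47×45 → 47×45, cost 47·47·45 = 99405; (M3 × M4): 45×12 by 12×48 → 45×48, cost 45·12·48 = 25920; ((M1 × M2) × (M3 × M4)): 47×45 by 45×48 → 47×48, cost 47·45·48 = 101520; cumulative 226845; (((M1 × M2) × (M3 × M4)) × M5): 47×48 by 48×44 → 47×44, cost 47·48·44 = 99264; cumulative 326109. Total 326109.
Difference: |102048 − 326109| = 224061.

224061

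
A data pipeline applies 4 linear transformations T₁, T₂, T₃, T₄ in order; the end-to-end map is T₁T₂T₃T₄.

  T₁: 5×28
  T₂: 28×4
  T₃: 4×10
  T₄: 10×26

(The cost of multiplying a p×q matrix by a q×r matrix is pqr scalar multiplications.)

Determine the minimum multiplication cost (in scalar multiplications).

Adjacent pairs: T₁T₂ = 5·28·4 = 560; T₂T₃ = 28·4·10 = 1120; T₃T₄ = 4·10·26 = 1040.
Length 3: T₁..T₃: k=1: 0+1120+5·28·10=2520; k=2: 560+0+5·4·10=760 → min 760 | T₂..T₄: k=2: 0+1040+28·4·26=3952; k=3: 1120+0+28·10·26=8400 → min 3952.
Length 4: T₁..T₄: k=1: 0+3952+5·28·26=7592; k=2: 560+1040+5·4·26=2120; k=3: 760+0+5·10·26=2060 → min 2060.
Optimal order: (((T₁T₂)T₃)T₄) with cost 2060.

2060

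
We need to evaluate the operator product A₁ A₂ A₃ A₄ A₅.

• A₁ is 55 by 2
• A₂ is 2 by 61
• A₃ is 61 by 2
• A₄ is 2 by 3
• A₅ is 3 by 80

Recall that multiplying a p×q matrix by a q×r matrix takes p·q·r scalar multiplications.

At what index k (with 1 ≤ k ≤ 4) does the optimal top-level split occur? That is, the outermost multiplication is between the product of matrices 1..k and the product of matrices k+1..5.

1

Adjacent pairs: A₁A₂ = 55·2·61 = 6710; A₂A₃ = 2·61·2 = 244; A₃A₄ = 61·2·3 = 366; A₄A₅ = 2·3·80 = 480.
Length 3: A₁..A₃: k=1: 0+244+55·2·2=464; k=2: 6710+0+55·61·2=13420 → min 464 | A₂..A₄: k=2: 0+366+2·61·3=732; k=3: 244+0+2·2·3=256 → min 256 | A₃..A₅: k=3: 0+480+61·2·80=10240; k=4: 366+0+61·3·80=15006 → min 10240.
Length 4: A₁..A₄: k=1: 0+256+55·2·3=586; k=2: 6710+366+55·61·3=17141; k=3: 464+0+55·2·3=794 → min 586 | A₂..A₅: k=2: 0+10240+2·61·80=20000; k=3: 244+480+2·2·80=1044; k=4: 256+0+2·3·80=736 → min 736.
Top-level splits: k=1: (A₁..A₁)·(A₂..A₅) → 0+736+55·2·80 = 9536; k=2: (A₁..A₂)·(A₃..A₅) → 6710+10240+55·61·80 = 285350; k=3: (A₁..A₃)·(A₄..A₅) → 464+480+55·2·80 = 9744; k=4: (A₁..A₄)·(A₅..A₅) → 586+0+55·3·80 = 13786.
Best split is after A₁, i.e. k = 1.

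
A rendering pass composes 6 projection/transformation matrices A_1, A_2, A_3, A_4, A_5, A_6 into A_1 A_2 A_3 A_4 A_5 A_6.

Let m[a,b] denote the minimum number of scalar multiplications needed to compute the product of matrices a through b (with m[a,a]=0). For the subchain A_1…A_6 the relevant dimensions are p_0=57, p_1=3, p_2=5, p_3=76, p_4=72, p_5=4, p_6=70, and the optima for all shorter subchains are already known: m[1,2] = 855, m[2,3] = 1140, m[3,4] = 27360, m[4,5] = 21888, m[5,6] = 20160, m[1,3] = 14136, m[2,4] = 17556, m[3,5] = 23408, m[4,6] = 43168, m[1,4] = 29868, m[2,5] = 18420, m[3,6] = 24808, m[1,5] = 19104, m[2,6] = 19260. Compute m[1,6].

31230

m[1,6] = min over k∈[1,5] of m[1,k]+m[k+1,6]+p_{0}·p_k·p_{6}.
k=1: 0 + 19260 + 57·3·70 = 31230; k=2: 855 + 24808 + 57·5·70 = 45613; k=3: 14136 + 43168 + 57·76·70 = 360544; k=4: 29868 + 20160 + 57·72·70 = 337308; k=5: 19104 + 0 + 57·4·70 = 35064.
Minimum: 31230 at k=1.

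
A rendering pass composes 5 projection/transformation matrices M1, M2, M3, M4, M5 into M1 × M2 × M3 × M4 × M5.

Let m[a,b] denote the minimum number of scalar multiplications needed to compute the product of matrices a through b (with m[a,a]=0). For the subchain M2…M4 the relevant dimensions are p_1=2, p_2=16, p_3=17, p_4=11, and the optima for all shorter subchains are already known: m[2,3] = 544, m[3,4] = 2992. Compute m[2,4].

m[2,4] = min over k∈[2,3] of m[2,k]+m[k+1,4]+p_{1}·p_k·p_{4}.
k=2: 0 + 2992 + 2·16·11 = 3344; k=3: 544 + 0 + 2·17·11 = 918.
Minimum: 918 at k=3.

918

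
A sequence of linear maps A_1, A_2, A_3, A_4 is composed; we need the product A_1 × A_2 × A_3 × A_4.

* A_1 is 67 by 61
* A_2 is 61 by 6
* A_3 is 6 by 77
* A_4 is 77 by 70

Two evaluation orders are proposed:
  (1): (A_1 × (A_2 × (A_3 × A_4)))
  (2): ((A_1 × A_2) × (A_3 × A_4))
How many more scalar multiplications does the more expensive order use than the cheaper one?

Order (1) = (A_1 × (A_2 × (A_3 × A_4))): (A_3 × A_4): 6×77 by 77×70 → 6×70, cost 6·77·70 = 32340; (A_2 × (A_3 × A_4)): 61×6 by 6×70 → 61×70, cost 61·6·70 = 25620; cumulative 57960; (A_1 × (A_2 × (A_3 × A_4))): 67×61 by 61×70 → 67×70, cost 67·61·70 = 286090; cumulative 344050. Total 344050.
Order (2) = ((A_1 × A_2) × (A_3 × A_4)): (A_1 × A_2): 67×61 by 61×6 → 67×6, cost 67·61·6 = 24522; (A_3 × A_4): 6×77 by 77×70 → 6×70, cost 6·77·70 = 32340; ((A_1 × A_2) × (A_3 × A_4)): 67×6 by 6×70 → 67×70, cost 67·6·70 = 28140; cumulative 85002. Total 85002.
Difference: |344050 − 85002| = 259048.

259048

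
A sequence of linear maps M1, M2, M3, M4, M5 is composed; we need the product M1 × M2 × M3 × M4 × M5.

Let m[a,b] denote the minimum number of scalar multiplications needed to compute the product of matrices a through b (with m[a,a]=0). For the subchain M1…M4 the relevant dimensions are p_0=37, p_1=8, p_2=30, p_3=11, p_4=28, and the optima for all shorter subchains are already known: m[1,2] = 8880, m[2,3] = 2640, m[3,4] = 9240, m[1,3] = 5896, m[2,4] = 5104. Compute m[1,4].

m[1,4] = min over k∈[1,3] of m[1,k]+m[k+1,4]+p_{0}·p_k·p_{4}.
k=1: 0 + 5104 + 37·8·28 = 13392; k=2: 8880 + 9240 + 37·30·28 = 49200; k=3: 5896 + 0 + 37·11·28 = 17292.
Minimum: 13392 at k=1.

13392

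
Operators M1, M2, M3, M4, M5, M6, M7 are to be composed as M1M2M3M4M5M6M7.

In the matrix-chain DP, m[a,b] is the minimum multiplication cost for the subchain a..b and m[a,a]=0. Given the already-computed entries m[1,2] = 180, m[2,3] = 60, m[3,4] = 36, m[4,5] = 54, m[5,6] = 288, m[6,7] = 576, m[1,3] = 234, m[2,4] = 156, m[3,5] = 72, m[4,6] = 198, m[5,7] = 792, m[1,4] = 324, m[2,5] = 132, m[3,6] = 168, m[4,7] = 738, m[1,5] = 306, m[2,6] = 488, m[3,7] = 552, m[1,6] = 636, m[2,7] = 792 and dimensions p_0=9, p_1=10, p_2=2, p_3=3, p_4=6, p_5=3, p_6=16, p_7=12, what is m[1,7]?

948

m[1,7] = min over k∈[1,6] of m[1,k]+m[k+1,7]+p_{0}·p_k·p_{7}.
k=1: 0 + 792 + 9·10·12 = 1872; k=2: 180 + 552 + 9·2·12 = 948; k=3: 234 + 738 + 9·3·12 = 1296; k=4: 324 + 792 + 9·6·12 = 1764; k=5: 306 + 576 + 9·3·12 = 1206; k=6: 636 + 0 + 9·16·12 = 2364.
Minimum: 948 at k=2.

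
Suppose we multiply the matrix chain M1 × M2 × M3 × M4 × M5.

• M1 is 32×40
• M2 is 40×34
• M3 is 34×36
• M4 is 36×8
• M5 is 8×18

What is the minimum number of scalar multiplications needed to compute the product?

Adjacent pairs: M1M2 = 32·40·34 = 43520; M2M3 = 40·34·36 = 48960; M3M4 = 34·36·8 = 9792; M4M5 = 36·8·18 = 5184.
Length 3: M1..M3: k=1: 0+48960+32·40·36=95040; k=2: 43520+0+32·34·36=82688 → min 82688 | M2..M4: k=2: 0+9792+40·34·8=20672; k=3: 48960+0+40·36·8=60480 → min 20672 | M3..M5: k=3: 0+5184+34·36·18=27216; k=4: 9792+0+34·8·18=14688 → min 14688.
Length 4: M1..M4: k=1: 0+20672+32·40·8=30912; k=2: 43520+9792+32·34·8=62016; k=3: 82688+0+32·36·8=91904 → min 30912 | M2..M5: k=2: 0+14688+40·34·18=39168; k=3: 48960+5184+40·36·18=80064; k=4: 20672+0+40·8·18=26432 → min 26432.
Length 5: M1..M5: k=1: 0+26432+32·40·18=49472; k=2: 43520+14688+32·34·18=77792; k=3: 82688+5184+32·36·18=108608; k=4: 30912+0+32·8·18=35520 → min 35520.
Optimal order: ((M1 × (M2 × (M3 × M4))) × M5) with cost 35520.

35520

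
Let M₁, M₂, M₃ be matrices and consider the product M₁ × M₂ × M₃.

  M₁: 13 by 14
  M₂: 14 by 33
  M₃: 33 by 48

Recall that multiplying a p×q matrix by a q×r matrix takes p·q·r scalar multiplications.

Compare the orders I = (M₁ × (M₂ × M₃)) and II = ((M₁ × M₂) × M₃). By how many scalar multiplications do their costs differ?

Order I = (M₁ × (M₂ × M₃)): (M₂ × M₃): 14×33 by 33×48 → 14×48, cost 14·33·48 = 22176; (M₁ × (M₂ × M₃)): 13×14 by 14×48 → 13×48, cost 13·14·48 = 8736; cumulative 30912. Total 30912.
Order II = ((M₁ × M₂) × M₃): (M₁ × M₂): 13×14 by 14×33 → 13×33, cost 13·14·33 = 6006; ((M₁ × M₂) × M₃): 13×33 by 33×48 → 13×48, cost 13·33·48 = 20592; cumulative 26598. Total 26598.
Difference: |30912 − 26598| = 4314.

4314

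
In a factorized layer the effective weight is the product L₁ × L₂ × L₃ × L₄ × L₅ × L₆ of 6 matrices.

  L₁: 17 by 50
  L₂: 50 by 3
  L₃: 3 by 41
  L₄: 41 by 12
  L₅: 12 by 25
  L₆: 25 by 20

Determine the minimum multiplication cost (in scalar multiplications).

7446

Adjacent pairs: L₁L₂ = 17·50·3 = 2550; L₂L₃ = 50·3·41 = 6150; L₃L₄ = 3·41·12 = 1476; L₄L₅ = 41·12·25 = 12300; L₅L₆ = 12·25·20 = 6000.
Length 3: L₁..L₃: k=1: 0+6150+17·50·41=41000; k=2: 2550+0+17·3·41=4641 → min 4641 | L₂..L₄: k=2: 0+1476+50·3·12=3276; k=3: 6150+0+50·41·12=30750 → min 3276 | L₃..L₅: k=3: 0+12300+3·41·25=15375; k=4: 1476+0+3·12·25=2376 → min 2376 | L₄..L₆: k=4: 0+6000+41·12·20=15840; k=5: 12300+0+41·25·20=32800 → min 15840.
Length 4: L₁..L₄: k=1: 0+3276+17·50·12=13476; k=2: 2550+1476+17·3·12=4638; k=3: 4641+0+17·41·12=13005 → min 4638 | L₂..L₅: k=2: 0+2376+50·3·25=6126; k=3: 6150+12300+50·41·25=69700; k=4: 3276+0+50·12·25=18276 → min 6126 | L₃..L₆: k=3: 0+15840+3·41·20=18300; k=4: 1476+6000+3·12·20=8196; k=5: 2376+0+3·25·20=3876 → min 3876.
Length 5: L₁..L₅: k=1: 0+6126+17·50·25=27376; k=2: 2550+2376+17·3·25=6201; k=3: 4641+12300+17·41·25=34366; k=4: 4638+0+17·12·25=9738 → min 6201 | L₂..L₆: k=2: 0+3876+50·3·20=6876; k=3: 6150+15840+50·41·20=62990; k=4: 3276+6000+50·12·20=21276; k=5: 6126+0+50·25·20=31126 → min 6876.
Length 6: L₁..L₆: k=1: 0+6876+17·50·20=23876; k=2: 2550+3876+17·3·20=7446; k=3: 4641+15840+17·41·20=34421; k=4: 4638+6000+17·12·20=14718; k=5: 6201+0+17·25·20=14701 → min 7446.
Optimal order: ((L₁ × L₂) × (((L₃ × L₄) × L₅) × L₆)) with cost 7446.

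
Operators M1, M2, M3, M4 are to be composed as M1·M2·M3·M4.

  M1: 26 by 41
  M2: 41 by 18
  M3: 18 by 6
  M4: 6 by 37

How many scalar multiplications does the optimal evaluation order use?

16596

Adjacent pairs: M1M2 = 26·41·18 = 19188; M2M3 = 41·18·6 = 4428; M3M4 = 18·6·37 = 3996.
Length 3: M1..M3: k=1: 0+4428+26·41·6=10824; k=2: 19188+0+26·18·6=21996 → min 10824 | M2..M4: k=2: 0+3996+41·18·37=31302; k=3: 4428+0+41·6·37=13530 → min 13530.
Length 4: M1..M4: k=1: 0+13530+26·41·37=52972; k=2: 19188+3996+26·18·37=40500; k=3: 10824+0+26·6·37=16596 → min 16596.
Optimal order: ((M1·(M2·M3))·M4) with cost 16596.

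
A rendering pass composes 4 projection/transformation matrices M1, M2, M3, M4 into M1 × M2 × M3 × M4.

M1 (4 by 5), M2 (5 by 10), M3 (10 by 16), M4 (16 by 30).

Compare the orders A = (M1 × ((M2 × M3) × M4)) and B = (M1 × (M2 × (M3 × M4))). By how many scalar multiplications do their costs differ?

3100

Order A = (M1 × ((M2 × M3) × M4)): (M2 × M3): 5×10 by 10×16 → 5×16, cost 5·10·16 = 800; ((M2 × M3) × M4): 5×16 by 16×30 → 5×30, cost 5·16·30 = 2400; cumulative 3200; (M1 × ((M2 × M3) × M4)): 4×5 by 5×30 → 4×30, cost 4·5·30 = 600; cumulative 3800. Total 3800.
Order B = (M1 × (M2 × (M3 × M4))): (M3 × M4): 10×16 by 16×30 → 10×30, cost 10·16·30 = 4800; (M2 × (M3 × M4)): 5×10 by 10×30 → 5×30, cost 5·10·30 = 1500; cumulative 6300; (M1 × (M2 × (M3 × M4))): 4×5 by 5×30 → 4×30, cost 4·5·30 = 600; cumulative 6900. Total 6900.
Difference: |3800 − 6900| = 3100.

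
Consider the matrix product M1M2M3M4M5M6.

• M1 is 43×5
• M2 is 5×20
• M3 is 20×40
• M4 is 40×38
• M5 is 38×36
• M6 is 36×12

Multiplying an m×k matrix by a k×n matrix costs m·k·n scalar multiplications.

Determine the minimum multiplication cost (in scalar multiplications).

23180

Adjacent pairs: M1M2 = 43·5·20 = 4300; M2M3 = 5·20·40 = 4000; M3M4 = 20·40·38 = 30400; M4M5 = 40·38·36 = 54720; M5M6 = 38·36·12 = 16416.
Length 3: M1..M3: k=1: 0+4000+43·5·40=12600; k=2: 4300+0+43·20·40=38700 → min 12600 | M2..M4: k=2: 0+30400+5·20·38=34200; k=3: 4000+0+5·40·38=11600 → min 11600 | M3..M5: k=3: 0+54720+20·40·36=83520; k=4: 30400+0+20·38·36=57760 → min 57760 | M4..M6: k=4: 0+16416+40·38·12=34656; k=5: 54720+0+40·36·12=72000 → min 34656.
Length 4: M1..M4: k=1: 0+11600+43·5·38=19770; k=2: 4300+30400+43·20·38=67380; k=3: 12600+0+43·40·38=77960 → min 19770 | M2..M5: k=2: 0+57760+5·20·36=61360; k=3: 4000+54720+5·40·36=65920; k=4: 11600+0+5·38·36=18440 → min 18440 | M3..M6: k=3: 0+34656+20·40·12=44256; k=4: 30400+16416+20·38·12=55936; k=5: 57760+0+20·36·12=66400 → min 44256.
Length 5: M1..M5: k=1: 0+18440+43·5·36=26180; k=2: 4300+57760+43·20·36=93020; k=3: 12600+54720+43·40·36=129240; k=4: 19770+0+43·38·36=78594 → min 26180 | M2..M6: k=2: 0+44256+5·20·12=45456; k=3: 4000+34656+5·40·12=41056; k=4: 11600+16416+5·38·12=30296; k=5: 18440+0+5·36·12=20600 → min 20600.
Length 6: M1..M6: k=1: 0+20600+43·5·12=23180; k=2: 4300+44256+43·20·12=58876; k=3: 12600+34656+43·40·12=67896; k=4: 19770+16416+43·38·12=55794; k=5: 26180+0+43·36·12=44756 → min 23180.
Optimal order: (M1((((M2M3)M4)M5)M6)) with cost 23180.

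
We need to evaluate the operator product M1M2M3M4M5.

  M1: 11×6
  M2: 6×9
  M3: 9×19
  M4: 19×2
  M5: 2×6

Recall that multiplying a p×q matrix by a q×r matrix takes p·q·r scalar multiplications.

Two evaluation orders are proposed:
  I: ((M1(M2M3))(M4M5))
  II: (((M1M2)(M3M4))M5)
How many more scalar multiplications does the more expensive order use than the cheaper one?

Order I = ((M1(M2M3))(M4M5)): (M2M3): 6×9 by 9×19 → 6×19, cost 6·9·19 = 1026; (M1(M2M3)): 11×6 by 6×19 → 11×19, cost 11·6·19 = 1254; cumulative 2280; (M4M5): 19×2 by 2×6 → 19×6, cost 19·2·6 = 228; ((M1(M2M3))(M4M5)): 11×19 by 19×6 → 11×6, cost 11·19·6 = 1254; cumulative 3762. Total 3762.
Order II = (((M1M2)(M3M4))M5): (M1M2): 11×6 by 6×9 → 11×9, cost 11·6·9 = 594; (M3M4): 9×19 by 19×2 → 9×2, cost 9·19·2 = 342; ((M1M2)(M3M4)): 11×9 by 9×2 → 11×2, cost 11·9·2 = 198; cumulative 1134; (((M1M2)(M3M4))M5): 11×2 by 2×6 → 11×6, cost 11·2·6 = 132; cumulative 1266. Total 1266.
Difference: |3762 − 1266| = 2496.

2496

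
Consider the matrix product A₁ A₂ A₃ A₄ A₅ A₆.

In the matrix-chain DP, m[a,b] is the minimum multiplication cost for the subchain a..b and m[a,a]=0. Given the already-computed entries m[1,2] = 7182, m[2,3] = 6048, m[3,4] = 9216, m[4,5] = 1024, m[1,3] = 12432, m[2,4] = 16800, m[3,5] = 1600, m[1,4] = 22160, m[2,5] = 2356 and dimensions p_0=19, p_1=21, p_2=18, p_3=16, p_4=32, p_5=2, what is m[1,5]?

m[1,5] = min over k∈[1,4] of m[1,k]+m[k+1,5]+p_{0}·p_k·p_{5}.
k=1: 0 + 2356 + 19·21·2 = 3154; k=2: 7182 + 1600 + 19·18·2 = 9466; k=3: 12432 + 1024 + 19·16·2 = 14064; k=4: 22160 + 0 + 19·32·2 = 23376.
Minimum: 3154 at k=1.

3154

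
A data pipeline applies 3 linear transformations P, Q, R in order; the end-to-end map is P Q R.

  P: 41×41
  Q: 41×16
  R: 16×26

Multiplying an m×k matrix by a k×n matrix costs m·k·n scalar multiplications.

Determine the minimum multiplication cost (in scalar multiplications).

Order (P (Q R)): (Q R): 41×16 by 16×26 → 41×26, cost 41·16·26 = 17056; (P (Q R)): 41×41 by 41×26 → 41×26, cost 41·41·26 = 43706; cumulative 60762. Total 60762.
Order ((P Q) R): (P Q): 41×41 by 41×16 → 41×16, cost 41·41·16 = 26896; ((P Q) R): 41×16 by 16×26 → 41×26, cost 41·16·26 = 17056; cumulative 43952. Total 43952.
Minimum: 43952.

43952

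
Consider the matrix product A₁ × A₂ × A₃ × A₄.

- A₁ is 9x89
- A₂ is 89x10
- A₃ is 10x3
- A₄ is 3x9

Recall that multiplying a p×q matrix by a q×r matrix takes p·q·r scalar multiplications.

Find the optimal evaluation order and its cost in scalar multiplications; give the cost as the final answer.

Adjacent pairs: A₁A₂ = 9·89·10 = 8010; A₂A₃ = 89·10·3 = 2670; A₃A₄ = 10·3·9 = 270.
Length 3: A₁..A₃: k=1: 0+2670+9·89·3=5073; k=2: 8010+0+9·10·3=8280 → min 5073 | A₂..A₄: k=2: 0+270+89·10·9=8280; k=3: 2670+0+89·3·9=5073 → min 5073.
Length 4: A₁..A₄: k=1: 0+5073+9·89·9=12282; k=2: 8010+270+9·10·9=9090; k=3: 5073+0+9·3·9=5316 → min 5316.
Optimal parenthesization: ((A₁ × (A₂ × A₃)) × A₄) with cost 5316.

5316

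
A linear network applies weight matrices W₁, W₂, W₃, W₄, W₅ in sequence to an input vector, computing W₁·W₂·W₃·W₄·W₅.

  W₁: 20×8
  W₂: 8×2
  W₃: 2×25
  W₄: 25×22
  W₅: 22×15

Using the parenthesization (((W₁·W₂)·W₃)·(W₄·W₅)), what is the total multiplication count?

17070

(W₁·W₂): 20×8 by 8×2 → 20×2, cost 20·8·2 = 320
((W₁·W₂)·W₃): 20×2 by 2×25 → 20×25, cost 20·2·25 = 1000; cumulative 1320
(W₄·W₅): 25×22 by 22×15 → 25×15, cost 25·22·15 = 8250
(((W₁·W₂)·W₃)·(W₄·W₅)): 20×25 by 25×15 → 20×15, cost 20·25·15 = 7500; cumulative 17070
Total: 17070 scalar multiplications.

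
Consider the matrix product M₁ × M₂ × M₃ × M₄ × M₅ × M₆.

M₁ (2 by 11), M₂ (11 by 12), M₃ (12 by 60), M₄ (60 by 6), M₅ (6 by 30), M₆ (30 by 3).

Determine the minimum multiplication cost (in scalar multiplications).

Adjacent pairs: M₁M₂ = 2·11·12 = 264; M₂M₃ = 11·12·60 = 7920; M₃M₄ = 12·60·6 = 4320; M₄M₅ = 60·6·30 = 10800; M₅M₆ = 6·30·3 = 540.
Length 3: M₁..M₃: k=1: 0+7920+2·11·60=9240; k=2: 264+0+2·12·60=1704 → min 1704 | M₂..M₄: k=2: 0+4320+11·12·6=5112; k=3: 7920+0+11·60·6=11880 → min 5112 | M₃..M₅: k=3: 0+10800+12·60·30=32400; k=4: 4320+0+12·6·30=6480 → min 6480 | M₄..M₆: k=4: 0+540+60·6·3=1620; k=5: 10800+0+60·30·3=16200 → min 1620.
Length 4: M₁..M₄: k=1: 0+5112+2·11·6=5244; k=2: 264+4320+2·12·6=4728; k=3: 1704+0+2·60·6=2424 → min 2424 | M₂..M₅: k=2: 0+6480+11·12·30=10440; k=3: 7920+10800+11·60·30=38520; k=4: 5112+0+11·6·30=7092 → min 7092 | M₃..M₆: k=3: 0+1620+12·60·3=3780; k=4: 4320+540+12·6·3=5076; k=5: 6480+0+12·30·3=7560 → min 3780.
Length 5: M₁..M₅: k=1: 0+7092+2·11·30=7752; k=2: 264+6480+2·12·30=7464; k=3: 1704+10800+2·60·30=16104; k=4: 2424+0+2·6·30=2784 → min 2784 | M₂..M₆: k=2: 0+3780+11·12·3=4176; k=3: 7920+1620+11·60·3=11520; k=4: 5112+540+11·6·3=5850; k=5: 7092+0+11·30·3=8082 → min 4176.
Length 6: M₁..M₆: k=1: 0+4176+2·11·3=4242; k=2: 264+3780+2·12·3=4116; k=3: 1704+1620+2·60·3=3684; k=4: 2424+540+2·6·3=3000; k=5: 2784+0+2·30·3=2964 → min 2964.
Optimal order: (((((M₁ × M₂) × M₃) × M₄) × M₅) × M₆) with cost 2964.

2964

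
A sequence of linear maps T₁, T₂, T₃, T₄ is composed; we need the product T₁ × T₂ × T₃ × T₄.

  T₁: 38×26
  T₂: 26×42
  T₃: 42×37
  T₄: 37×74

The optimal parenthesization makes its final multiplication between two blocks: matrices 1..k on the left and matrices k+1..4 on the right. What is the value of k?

3

Adjacent pairs: T₁T₂ = 38·26·42 = 41496; T₂T₃ = 26·42·37 = 40404; T₃T₄ = 42·37·74 = 114996.
Length 3: T₁..T₃: k=1: 0+40404+38·26·37=76960; k=2: 41496+0+38·42·37=100548 → min 76960 | T₂..T₄: k=2: 0+114996+26·42·74=195804; k=3: 40404+0+26·37·74=111592 → min 111592.
Top-level splits: k=1: (T₁..T₁)·(T₂..T₄) → 0+111592+38·26·74 = 184704; k=2: (T₁..T₂)·(T₃..T₄) → 41496+114996+38·42·74 = 274596; k=3: (T₁..T₃)·(T₄..T₄) → 76960+0+38·37·74 = 181004.
Best split is after T₃, i.e. k = 3.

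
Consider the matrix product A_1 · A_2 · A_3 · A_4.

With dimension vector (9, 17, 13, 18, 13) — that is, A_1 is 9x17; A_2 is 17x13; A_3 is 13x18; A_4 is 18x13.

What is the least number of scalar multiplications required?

6201

Adjacent pairs: A_1A_2 = 9·17·13 = 1989; A_2A_3 = 17·13·18 = 3978; A_3A_4 = 13·18·13 = 3042.
Length 3: A_1..A_3: k=1: 0+3978+9·17·18=6732; k=2: 1989+0+9·13·18=4095 → min 4095 | A_2..A_4: k=2: 0+3042+17·13·13=5915; k=3: 3978+0+17·18·13=7956 → min 5915.
Length 4: A_1..A_4: k=1: 0+5915+9·17·13=7904; k=2: 1989+3042+9·13·13=6552; k=3: 4095+0+9·18·13=6201 → min 6201.
Optimal order: (((A_1 · A_2) · A_3) · A_4) with cost 6201.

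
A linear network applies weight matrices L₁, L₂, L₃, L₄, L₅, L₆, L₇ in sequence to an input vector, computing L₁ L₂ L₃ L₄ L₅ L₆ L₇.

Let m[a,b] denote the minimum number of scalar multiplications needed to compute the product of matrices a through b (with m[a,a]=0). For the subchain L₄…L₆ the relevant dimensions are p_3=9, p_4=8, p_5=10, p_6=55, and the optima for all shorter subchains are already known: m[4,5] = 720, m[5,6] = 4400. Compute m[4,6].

5670

m[4,6] = min over k∈[4,5] of m[4,k]+m[k+1,6]+p_{3}·p_k·p_{6}.
k=4: 0 + 4400 + 9·8·55 = 8360; k=5: 720 + 0 + 9·10·55 = 5670.
Minimum: 5670 at k=5.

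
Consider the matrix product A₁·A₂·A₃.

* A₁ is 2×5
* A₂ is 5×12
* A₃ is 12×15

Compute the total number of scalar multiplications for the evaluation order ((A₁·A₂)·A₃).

480

(A₁·A₂): 2×5 by 5×12 → 2×12, cost 2·5·12 = 120
((A₁·A₂)·A₃): 2×12 by 12×15 → 2×15, cost 2·12·15 = 360; cumulative 480
Total: 480 scalar multiplications.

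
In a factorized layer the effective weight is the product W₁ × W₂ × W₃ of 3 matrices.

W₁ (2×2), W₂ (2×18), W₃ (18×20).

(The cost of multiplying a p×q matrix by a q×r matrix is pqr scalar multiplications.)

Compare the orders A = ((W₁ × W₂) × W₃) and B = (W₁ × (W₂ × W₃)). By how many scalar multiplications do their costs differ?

8

Order A = ((W₁ × W₂) × W₃): (W₁ × W₂): 2×2 by 2×18 → 2×18, cost 2·2·18 = 72; ((W₁ × W₂) × W₃): 2×18 by 18×20 → 2×20, cost 2·18·20 = 720; cumulative 792. Total 792.
Order B = (W₁ × (W₂ × W₃)): (W₂ × W₃): 2×18 by 18×20 → 2×20, cost 2·18·20 = 720; (W₁ × (W₂ × W₃)): 2×2 by 2×20 → 2×20, cost 2·2·20 = 80; cumulative 800. Total 800.
Difference: |792 − 800| = 8.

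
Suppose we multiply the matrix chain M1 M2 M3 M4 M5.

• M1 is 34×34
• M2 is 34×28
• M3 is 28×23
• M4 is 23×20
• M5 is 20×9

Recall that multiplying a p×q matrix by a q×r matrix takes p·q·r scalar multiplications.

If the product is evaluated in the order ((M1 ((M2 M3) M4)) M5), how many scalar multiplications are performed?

66776

(M2 M3): 34×28 by 28×23 → 34×23, cost 34·28·23 = 21896
((M2 M3) M4): 34×23 by 23×20 → 34×20, cost 34·23·20 = 15640; cumulative 37536
(M1 ((M2 M3) M4)): 34×34 by 34×20 → 34×20, cost 34·34·20 = 23120; cumulative 60656
((M1 ((M2 M3) M4)) M5): 34×20 by 20×9 → 34×9, cost 34·20·9 = 6120; cumulative 66776
Total: 66776 scalar multiplications.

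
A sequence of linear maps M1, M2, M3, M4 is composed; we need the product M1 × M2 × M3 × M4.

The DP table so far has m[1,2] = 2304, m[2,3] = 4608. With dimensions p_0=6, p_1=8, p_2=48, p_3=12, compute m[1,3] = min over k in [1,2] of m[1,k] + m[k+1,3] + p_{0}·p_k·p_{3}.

m[1,3] = min over k∈[1,2] of m[1,k]+m[k+1,3]+p_{0}·p_k·p_{3}.
k=1: 0 + 4608 + 6·8·12 = 5184; k=2: 2304 + 0 + 6·48·12 = 5760.
Minimum: 5184 at k=1.

5184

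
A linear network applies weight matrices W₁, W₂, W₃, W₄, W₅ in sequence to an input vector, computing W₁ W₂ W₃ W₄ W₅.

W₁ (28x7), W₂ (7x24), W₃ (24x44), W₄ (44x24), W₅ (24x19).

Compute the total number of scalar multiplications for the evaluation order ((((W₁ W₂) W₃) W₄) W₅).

(W₁ W₂): 28×7 by 7×24 → 28×24, cost 28·7·24 = 4704
((W₁ W₂) W₃): 28×24 by 24×44 → 28×44, cost 28·24·44 = 29568; cumulative 34272
(((W₁ W₂) W₃) W₄): 28×44 by 44×24 → 28×24, cost 28·44·24 = 29568; cumulative 63840
((((W₁ W₂) W₃) W₄) W₅): 28×24 by 24×19 → 28×19, cost 28·24·19 = 12768; cumulative 76608
Total: 76608 scalar multiplications.

76608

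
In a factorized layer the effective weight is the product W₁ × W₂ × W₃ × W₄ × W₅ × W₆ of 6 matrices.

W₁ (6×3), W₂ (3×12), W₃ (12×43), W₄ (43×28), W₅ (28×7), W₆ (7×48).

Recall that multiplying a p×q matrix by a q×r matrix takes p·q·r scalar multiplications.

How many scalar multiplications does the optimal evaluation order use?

7620

Adjacent pairs: W₁W₂ = 6·3·12 = 216; W₂W₃ = 3·12·43 = 1548; W₃W₄ = 12·43·28 = 14448; W₄W₅ = 43·28·7 = 8428; W₅W₆ = 28·7·48 = 9408.
Length 3: W₁..W₃: k=1: 0+1548+6·3·43=2322; k=2: 216+0+6·12·43=3312 → min 2322 | W₂..W₄: k=2: 0+14448+3·12·28=15456; k=3: 1548+0+3·43·28=5160 → min 5160 | W₃..W₅: k=3: 0+8428+12·43·7=12040; k=4: 14448+0+12·28·7=16800 → min 12040 | W₄..W₆: k=4: 0+9408+43·28·48=67200; k=5: 8428+0+43·7·48=22876 → min 22876.
Length 4: W₁..W₄: k=1: 0+5160+6·3·28=5664; k=2: 216+14448+6·12·28=16680; k=3: 2322+0+6·43·28=9546 → min 5664 | W₂..W₅: k=2: 0+12040+3·12·7=12292; k=3: 1548+8428+3·43·7=10879; k=4: 5160+0+3·28·7=5748 → min 5748 | W₃..W₆: k=3: 0+22876+12·43·48=47644; k=4: 14448+9408+12·28·48=39984; k=5: 12040+0+12·7·48=16072 → min 16072.
Length 5: W₁..W₅: k=1: 0+5748+6·3·7=5874; k=2: 216+12040+6·12·7=12760; k=3: 2322+8428+6·43·7=12556; k=4: 5664+0+6·28·7=6840 → min 5874 | W₂..W₆: k=2: 0+16072+3·12·48=17800; k=3: 1548+22876+3·43·48=30616; k=4: 5160+9408+3·28·48=18600; k=5: 5748+0+3·7·48=6756 → min 6756.
Length 6: W₁..W₆: k=1: 0+6756+6·3·48=7620; k=2: 216+16072+6·12·48=19744; k=3: 2322+22876+6·43·48=37582; k=4: 5664+9408+6·28·48=23136; k=5: 5874+0+6·7·48=7890 → min 7620.
Optimal order: (W₁ × ((((W₂ × W₃) × W₄) × W₅) × W₆)) with cost 7620.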